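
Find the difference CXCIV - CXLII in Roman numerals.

CXCIV = 194
CXLII = 142
194 - 142 = 52

LII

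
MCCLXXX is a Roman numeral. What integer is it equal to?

MCCLXXX: M=1000, C=100, C=100, L=50, X=10, X=10, X=10
1000 + 100 + 100 + 50 + 10 + 10 + 10 = 1280

1280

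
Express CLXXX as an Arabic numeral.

CLXXX: C=100, L=50, X=10, X=10, X=10
100 + 50 + 10 + 10 + 10 = 180

180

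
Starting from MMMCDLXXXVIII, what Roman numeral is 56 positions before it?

MMMCDLXXXVIII = 3488
3488 - 56 = 3432

MMMCDXXXII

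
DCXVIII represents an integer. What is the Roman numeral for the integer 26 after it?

DCXVIII = 618
618 + 26 = 644

DCXLIV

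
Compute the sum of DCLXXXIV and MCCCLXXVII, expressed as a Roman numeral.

DCLXXXIV = 684
MCCCLXXVII = 1377
684 + 1377 = 2061

MMLXI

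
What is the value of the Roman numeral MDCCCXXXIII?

MDCCCXXXIII: M=1000, D=500, C=100, C=100, C=100, X=10, X=10, X=10, I=1, I=1, I=1
1000 + 500 + 100 + 100 + 100 + 10 + 10 + 10 + 1 + 1 + 1 = 1833

1833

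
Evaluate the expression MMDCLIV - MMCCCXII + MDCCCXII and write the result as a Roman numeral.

MMDCLIV = 2654, MMCCCXII = 2312, MDCCCXII = 1812
2654 - 2312 = 342
342 + 1812 = 2154

MMCLIV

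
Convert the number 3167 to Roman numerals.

Convert 3167 to Roman numerals:
  3167 contains 3×1000 (MMM)
  167 contains 1×100 (C)
  67 contains 1×50 (L)
  17 contains 1×10 (X)
  7 contains 1×5 (V)
  2 contains 2×1 (II)

MMMCLXVII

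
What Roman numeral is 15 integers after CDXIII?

CDXIII = 413
413 + 15 = 428

CDXXVIII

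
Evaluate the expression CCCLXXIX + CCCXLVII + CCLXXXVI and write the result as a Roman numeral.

CCCLXXIX = 379, CCCXLVII = 347, CCLXXXVI = 286
379 + 347 = 726
726 + 286 = 1012

MXII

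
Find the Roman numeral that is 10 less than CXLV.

CXLV = 145
145 - 10 = 135

CXXXV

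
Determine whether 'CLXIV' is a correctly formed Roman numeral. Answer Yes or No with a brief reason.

'CLXIV': Check the rules: uses only the symbols I, V, X, L, C, D, M; no symbol is repeated more than three times in a row; V, L and D each appear at most once; the only place a smaller symbol precedes a larger one is the allowed subtractive pair IV, the symbol right after such a pair (if any) is smaller than the pair's first symbol, and otherwise the values never increase from left to right. Value: C (100) + L (50) + X (10) + IV (4) = 164. So it is a valid standard Roman numeral.

Yes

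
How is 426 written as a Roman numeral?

Convert 426 to Roman numerals:
  426 contains 1×400 (CD)
  26 contains 2×10 (XX)
  6 contains 1×5 (V)
  1 contains 1×1 (I)

CDXXVI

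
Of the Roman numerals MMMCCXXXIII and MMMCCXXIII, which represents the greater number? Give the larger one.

MMMCCXXXIII = 3233
MMMCCXXIII = 3223
3233 is larger

MMMCCXXXIII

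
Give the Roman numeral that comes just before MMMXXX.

MMMXXX = 3030; previous is 3029

MMMXXIX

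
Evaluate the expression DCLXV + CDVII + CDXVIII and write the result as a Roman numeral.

DCLXV = 665, CDVII = 407, CDXVIII = 418
665 + 407 = 1072
1072 + 418 = 1490

MCDXC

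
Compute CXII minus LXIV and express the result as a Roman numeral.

CXII = 112
LXIV = 64
112 - 64 = 48

XLVIII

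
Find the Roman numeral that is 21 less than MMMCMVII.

MMMCMVII = 3907
3907 - 21 = 3886

MMMDCCCLXXXVI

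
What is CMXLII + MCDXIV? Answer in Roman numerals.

CMXLII = 942
MCDXIV = 1414
942 + 1414 = 2356

MMCCCLVI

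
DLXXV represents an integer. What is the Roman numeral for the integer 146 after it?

DLXXV = 575
575 + 146 = 721

DCCXXI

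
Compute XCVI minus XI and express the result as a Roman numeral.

XCVI = 96
XI = 11
96 - 11 = 85

LXXXV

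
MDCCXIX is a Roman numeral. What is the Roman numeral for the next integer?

MDCCXIX = 1719; next is 1720

MDCCXX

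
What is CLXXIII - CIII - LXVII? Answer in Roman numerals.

CLXXIII = 173, CIII = 103, LXVII = 67
173 - 103 = 70
70 - 67 = 3

III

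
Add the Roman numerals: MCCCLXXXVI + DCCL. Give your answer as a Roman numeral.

MCCCLXXXVI = 1386
DCCL = 750
1386 + 750 = 2136

MMCXXXVI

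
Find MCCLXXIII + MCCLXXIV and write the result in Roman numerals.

MCCLXXIII = 1273
MCCLXXIV = 1274
1273 + 1274 = 2547

MMDXLVII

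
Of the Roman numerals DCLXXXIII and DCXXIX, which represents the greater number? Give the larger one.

DCLXXXIII = 683
DCXXIX = 629
683 is larger

DCLXXXIII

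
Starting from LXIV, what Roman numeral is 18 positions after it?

LXIV = 64
64 + 18 = 82

LXXXII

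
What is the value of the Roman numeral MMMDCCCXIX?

MMMDCCCXIX: M=1000, M=1000, M=1000, D=500, C=100, C=100, C=100, X=10, IX=9
1000 + 1000 + 1000 + 500 + 100 + 100 + 100 + 10 + 9 = 3819

3819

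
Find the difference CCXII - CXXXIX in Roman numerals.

CCXII = 212
CXXXIX = 139
212 - 139 = 73

LXXIII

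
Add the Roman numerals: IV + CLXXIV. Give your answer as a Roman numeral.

IV = 4
CLXXIV = 174
4 + 174 = 178

CLXXVIII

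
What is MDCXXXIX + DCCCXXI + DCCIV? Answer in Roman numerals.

MDCXXXIX = 1639, DCCCXXI = 821, DCCIV = 704
1639 + 821 = 2460
2460 + 704 = 3164

MMMCLXIV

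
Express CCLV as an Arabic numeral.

CCLV: C=100, C=100, L=50, V=5
100 + 100 + 50 + 5 = 255

255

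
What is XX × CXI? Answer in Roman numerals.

XX = 20
CXI = 111
20 × 111 = 2220

MMCCXX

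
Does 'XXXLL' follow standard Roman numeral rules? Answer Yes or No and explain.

'XXXLL': L should not appear more than once

No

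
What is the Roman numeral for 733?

Convert 733 to Roman numerals:
  733 contains 1×500 (D)
  233 contains 2×100 (CC)
  33 contains 3×10 (XXX)
  3 contains 3×1 (III)

DCCXXXIII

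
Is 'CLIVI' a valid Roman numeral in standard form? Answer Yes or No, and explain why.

'CLIVI': I cannot come right after the subtractive pair IV: once I is subtracted in IV, the next symbol must be smaller than I

No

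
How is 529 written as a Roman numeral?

Convert 529 to Roman numerals:
  529 contains 1×500 (D)
  29 contains 2×10 (XX)
  9 contains 1×9 (IX)

DXXIX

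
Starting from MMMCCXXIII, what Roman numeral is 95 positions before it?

MMMCCXXIII = 3223
3223 - 95 = 3128

MMMCXXVIII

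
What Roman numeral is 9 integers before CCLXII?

CCLXII = 262
262 - 9 = 253

CCLIII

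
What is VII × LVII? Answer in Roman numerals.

VII = 7
LVII = 57
7 × 57 = 399

CCCXCIX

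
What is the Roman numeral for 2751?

Convert 2751 to Roman numerals:
  2751 contains 2×1000 (MM)
  751 contains 1×500 (D)
  251 contains 2×100 (CC)
  51 contains 1×50 (L)
  1 contains 1×1 (I)

MMDCCLI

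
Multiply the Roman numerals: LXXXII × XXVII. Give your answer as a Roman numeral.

LXXXII = 82
XXVII = 27
82 × 27 = 2214

MMCCXIV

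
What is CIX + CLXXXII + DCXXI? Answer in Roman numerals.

CIX = 109, CLXXXII = 182, DCXXI = 621
109 + 182 = 291
291 + 621 = 912

CMXII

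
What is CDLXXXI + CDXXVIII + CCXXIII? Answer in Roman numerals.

CDLXXXI = 481, CDXXVIII = 428, CCXXIII = 223
481 + 428 = 909
909 + 223 = 1132

MCXXXII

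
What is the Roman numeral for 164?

Convert 164 to Roman numerals:
  164 contains 1×100 (C)
  64 contains 1×50 (L)
  14 contains 1×10 (X)
  4 contains 1×4 (IV)

CLXIV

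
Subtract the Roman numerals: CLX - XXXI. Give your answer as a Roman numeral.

CLX = 160
XXXI = 31
160 - 31 = 129

CXXIX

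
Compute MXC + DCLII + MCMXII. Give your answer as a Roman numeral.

MXC = 1090, DCLII = 652, MCMXII = 1912
1090 + 652 = 1742
1742 + 1912 = 3654

MMMDCLIV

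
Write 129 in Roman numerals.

Convert 129 to Roman numerals:
  129 contains 1×100 (C)
  29 contains 2×10 (XX)
  9 contains 1×9 (IX)

CXXIX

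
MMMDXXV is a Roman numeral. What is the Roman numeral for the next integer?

MMMDXXV = 3525; next is 3526

MMMDXXVI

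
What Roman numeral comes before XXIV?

XXIV = 24; previous is 23

XXIII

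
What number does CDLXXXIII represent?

CDLXXXIII: CD=400, L=50, X=10, X=10, X=10, I=1, I=1, I=1
400 + 50 + 10 + 10 + 10 + 1 + 1 + 1 = 483

483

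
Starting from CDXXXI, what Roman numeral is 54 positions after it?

CDXXXI = 431
431 + 54 = 485

CDLXXXV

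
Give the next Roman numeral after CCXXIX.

CCXXIX = 229; next is 230

CCXXX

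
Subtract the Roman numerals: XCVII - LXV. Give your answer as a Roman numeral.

XCVII = 97
LXV = 65
97 - 65 = 32

XXXII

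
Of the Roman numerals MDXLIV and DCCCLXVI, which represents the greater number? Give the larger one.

MDXLIV = 1544
DCCCLXVI = 866
1544 is larger

MDXLIV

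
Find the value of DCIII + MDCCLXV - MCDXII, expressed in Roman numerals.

DCIII = 603, MDCCLXV = 1765, MCDXII = 1412
603 + 1765 = 2368
2368 - 1412 = 956

CMLVI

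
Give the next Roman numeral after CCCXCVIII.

CCCXCVIII = 398; next is 399

CCCXCIX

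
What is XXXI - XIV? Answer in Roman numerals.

XXXI = 31
XIV = 14
31 - 14 = 17

XVII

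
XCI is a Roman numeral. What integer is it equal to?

XCI: XC=90, I=1
90 + 1 = 91

91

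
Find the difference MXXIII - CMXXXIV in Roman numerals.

MXXIII = 1023
CMXXXIV = 934
1023 - 934 = 89

LXXXIX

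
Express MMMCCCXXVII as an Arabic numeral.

MMMCCCXXVII: M=1000, M=1000, M=1000, C=100, C=100, C=100, X=10, X=10, V=5, I=1, I=1
1000 + 1000 + 1000 + 100 + 100 + 100 + 10 + 10 + 5 + 1 + 1 = 3327

3327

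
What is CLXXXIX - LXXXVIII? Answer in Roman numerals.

CLXXXIX = 189
LXXXVIII = 88
189 - 88 = 101

CI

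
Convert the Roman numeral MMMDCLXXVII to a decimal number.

MMMDCLXXVII: M=1000, M=1000, M=1000, D=500, C=100, L=50, X=10, X=10, V=5, I=1, I=1
1000 + 1000 + 1000 + 500 + 100 + 50 + 10 + 10 + 5 + 1 + 1 = 3677

3677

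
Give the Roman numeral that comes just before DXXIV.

DXXIV = 524; previous is 523

DXXIII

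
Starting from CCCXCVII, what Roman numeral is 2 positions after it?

CCCXCVII = 397
397 + 2 = 399

CCCXCIX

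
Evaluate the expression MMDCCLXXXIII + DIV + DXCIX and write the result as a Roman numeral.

MMDCCLXXXIII = 2783, DIV = 504, DXCIX = 599
2783 + 504 = 3287
3287 + 599 = 3886

MMMDCCCLXXXVI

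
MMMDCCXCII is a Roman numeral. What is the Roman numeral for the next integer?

MMMDCCXCII = 3792, so the next integer is 3792 + 1 = 3793

MMMDCCXCIII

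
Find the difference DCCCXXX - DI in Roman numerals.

DCCCXXX = 830
DI = 501
830 - 501 = 329

CCCXXIX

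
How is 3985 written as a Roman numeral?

Convert 3985 to Roman numerals:
  3985 contains 3×1000 (MMM)
  985 contains 1×900 (CM)
  85 contains 1×50 (L)
  35 contains 3×10 (XXX)
  5 contains 1×5 (V)

MMMCMLXXXV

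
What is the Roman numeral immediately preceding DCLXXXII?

DCLXXXII = 682, so the previous integer is 682 - 1 = 681

DCLXXXI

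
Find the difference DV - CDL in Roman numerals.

DV = 505
CDL = 450
505 - 450 = 55

LV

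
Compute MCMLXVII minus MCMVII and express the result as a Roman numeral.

MCMLXVII = 1967
MCMVII = 1907
1967 - 1907 = 60

LX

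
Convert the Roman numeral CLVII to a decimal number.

CLVII: C=100, L=50, V=5, I=1, I=1
100 + 50 + 5 + 1 + 1 = 157

157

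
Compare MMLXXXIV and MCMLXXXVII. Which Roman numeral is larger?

MMLXXXIV = 2084
MCMLXXXVII = 1987
2084 is larger

MMLXXXIV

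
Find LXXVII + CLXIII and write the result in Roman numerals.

LXXVII = 77
CLXIII = 163
77 + 163 = 240

CCXL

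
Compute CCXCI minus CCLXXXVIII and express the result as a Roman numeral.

CCXCI = 291
CCLXXXVIII = 288
291 - 288 = 3

III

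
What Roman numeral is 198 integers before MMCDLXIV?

MMCDLXIV = 2464
2464 - 198 = 2266

MMCCLXVI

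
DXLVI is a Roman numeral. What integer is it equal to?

DXLVI: D=500, XL=40, V=5, I=1
500 + 40 + 5 + 1 = 546

546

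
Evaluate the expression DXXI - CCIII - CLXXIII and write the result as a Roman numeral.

DXXI = 521, CCIII = 203, CLXXIII = 173
521 - 203 = 318
318 - 173 = 145

CXLV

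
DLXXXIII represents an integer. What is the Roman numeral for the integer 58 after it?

DLXXXIII = 583
583 + 58 = 641

DCXLI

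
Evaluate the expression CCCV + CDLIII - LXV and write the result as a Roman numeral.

CCCV = 305, CDLIII = 453, LXV = 65
305 + 453 = 758
758 - 65 = 693

DCXCIII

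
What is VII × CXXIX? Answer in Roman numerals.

VII = 7
CXXIX = 129
7 × 129 = 903

CMIII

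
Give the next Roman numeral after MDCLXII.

MDCLXII = 1662; next is 1663

MDCLXIII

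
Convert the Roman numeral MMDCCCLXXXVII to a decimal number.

MMDCCCLXXXVII: M=1000, M=1000, D=500, C=100, C=100, C=100, L=50, X=10, X=10, X=10, V=5, I=1, I=1
1000 + 1000 + 500 + 100 + 100 + 100 + 50 + 10 + 10 + 10 + 5 + 1 + 1 = 2887

2887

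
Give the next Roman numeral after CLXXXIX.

CLXXXIX = 189, so the next integer is 189 + 1 = 190

CXC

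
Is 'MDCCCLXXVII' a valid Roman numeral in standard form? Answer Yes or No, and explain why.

'MDCCCLXXVII': Check the rules: uses only the symbols I, V, X, L, C, D, M; no symbol is repeated more than three times in a row; V, L and D each appear at most once; no smaller symbol precedes a larger one (values never increase from left to right). Value: M (1000) + D (500) + C (100) + C (100) + C (100) + L (50) + X (10) + X (10) + V (5) + I (1) + I (1) = 1877. So it is a valid standard Roman numeral.

Yes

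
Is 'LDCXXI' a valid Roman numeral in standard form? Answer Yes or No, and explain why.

'LDCXXI': Invalid subtractive combination: LD

No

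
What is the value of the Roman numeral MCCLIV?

MCCLIV: M=1000, C=100, C=100, L=50, IV=4
1000 + 100 + 100 + 50 + 4 = 1254

1254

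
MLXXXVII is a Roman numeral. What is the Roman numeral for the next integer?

MLXXXVII = 1087; next is 1088

MLXXXVIII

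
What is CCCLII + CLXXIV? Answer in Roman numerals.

CCCLII = 352
CLXXIV = 174
352 + 174 = 526

DXXVI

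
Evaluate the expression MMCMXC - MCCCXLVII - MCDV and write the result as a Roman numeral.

MMCMXC = 2990, MCCCXLVII = 1347, MCDV = 1405
2990 - 1347 = 1643
1643 - 1405 = 238

CCXXXVIII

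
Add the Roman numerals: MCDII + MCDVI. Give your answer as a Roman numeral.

MCDII = 1402
MCDVI = 1406
1402 + 1406 = 2808

MMDCCCVIII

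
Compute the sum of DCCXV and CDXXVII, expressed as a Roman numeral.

DCCXV = 715
CDXXVII = 427
715 + 427 = 1142

MCXLII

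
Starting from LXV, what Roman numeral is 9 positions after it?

LXV = 65
65 + 9 = 74

LXXIV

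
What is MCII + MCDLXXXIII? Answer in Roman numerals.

MCII = 1102
MCDLXXXIII = 1483
1102 + 1483 = 2585

MMDLXXXV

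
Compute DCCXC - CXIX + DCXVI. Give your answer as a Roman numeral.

DCCXC = 790, CXIX = 119, DCXVI = 616
790 - 119 = 671
671 + 616 = 1287

MCCLXXXVII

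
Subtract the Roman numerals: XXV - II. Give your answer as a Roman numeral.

XXV = 25
II = 2
25 - 2 = 23

XXIII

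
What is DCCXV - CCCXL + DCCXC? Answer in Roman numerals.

DCCXV = 715, CCCXL = 340, DCCXC = 790
715 - 340 = 375
375 + 790 = 1165

MCLXV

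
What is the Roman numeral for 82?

Convert 82 to Roman numerals:
  82 contains 1×50 (L)
  32 contains 3×10 (XXX)
  2 contains 2×1 (II)

LXXXII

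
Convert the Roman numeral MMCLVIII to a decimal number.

MMCLVIII: M=1000, M=1000, C=100, L=50, V=5, I=1, I=1, I=1
1000 + 1000 + 100 + 50 + 5 + 1 + 1 + 1 = 2158

2158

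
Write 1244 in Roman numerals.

Convert 1244 to Roman numerals:
  1244 contains 1×1000 (M)
  244 contains 2×100 (CC)
  44 contains 1×40 (XL)
  4 contains 1×4 (IV)

MCCXLIV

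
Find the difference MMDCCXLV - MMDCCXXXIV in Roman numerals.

MMDCCXLV = 2745
MMDCCXXXIV = 2734
2745 - 2734 = 11

XI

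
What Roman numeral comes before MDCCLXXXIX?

MDCCLXXXIX = 1789; previous is 1788

MDCCLXXXVIII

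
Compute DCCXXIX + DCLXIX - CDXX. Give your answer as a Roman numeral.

DCCXXIX = 729, DCLXIX = 669, CDXX = 420
729 + 669 = 1398
1398 - 420 = 978

CMLXXVIII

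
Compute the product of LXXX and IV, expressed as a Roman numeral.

LXXX = 80
IV = 4
80 × 4 = 320

CCCXX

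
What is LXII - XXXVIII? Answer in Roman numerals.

LXII = 62
XXXVIII = 38
62 - 38 = 24

XXIV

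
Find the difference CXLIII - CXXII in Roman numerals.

CXLIII = 143
CXXII = 122
143 - 122 = 21

XXI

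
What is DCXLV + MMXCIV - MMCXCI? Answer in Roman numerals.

DCXLV = 645, MMXCIV = 2094, MMCXCI = 2191
645 + 2094 = 2739
2739 - 2191 = 548

DXLVIII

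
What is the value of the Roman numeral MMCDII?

MMCDII: M=1000, M=1000, CD=400, I=1, I=1
1000 + 1000 + 400 + 1 + 1 = 2402

2402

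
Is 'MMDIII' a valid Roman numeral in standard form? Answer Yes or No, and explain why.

'MMDIII': Check the rules: uses only the symbols I, V, X, L, C, D, M; no symbol is repeated more than three times in a row; V, L and D each appear at most once; no smaller symbol precedes a larger one (values never increase from left to right). Value: M (1000) + M (1000) + D (500) + I (1) + I (1) + I (1) = 2503. So it is a valid standard Roman numeral.

Yes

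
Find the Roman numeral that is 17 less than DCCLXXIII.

DCCLXXIII = 773
773 - 17 = 756

DCCLVI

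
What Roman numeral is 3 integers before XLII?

XLII = 42
42 - 3 = 39

XXXIX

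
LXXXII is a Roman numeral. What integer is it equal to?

LXXXII: L=50, X=10, X=10, X=10, I=1, I=1
50 + 10 + 10 + 10 + 1 + 1 = 82

82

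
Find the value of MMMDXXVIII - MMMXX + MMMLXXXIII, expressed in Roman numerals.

MMMDXXVIII = 3528, MMMXX = 3020, MMMLXXXIII = 3083
3528 - 3020 = 508
508 + 3083 = 3591

MMMDXCI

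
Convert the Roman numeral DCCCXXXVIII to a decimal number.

DCCCXXXVIII: D=500, C=100, C=100, C=100, X=10, X=10, X=10, V=5, I=1, I=1, I=1
500 + 100 + 100 + 100 + 10 + 10 + 10 + 5 + 1 + 1 + 1 = 838

838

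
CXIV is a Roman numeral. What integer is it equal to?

CXIV: C=100, X=10, IV=4
100 + 10 + 4 = 114

114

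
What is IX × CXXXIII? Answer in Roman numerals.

IX = 9
CXXXIII = 133
9 × 133 = 1197

MCXCVII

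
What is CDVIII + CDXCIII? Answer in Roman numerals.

CDVIII = 408
CDXCIII = 493
408 + 493 = 901

CMI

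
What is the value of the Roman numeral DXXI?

DXXI: D=500, X=10, X=10, I=1
500 + 10 + 10 + 1 = 521

521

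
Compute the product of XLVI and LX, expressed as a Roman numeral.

XLVI = 46
LX = 60
46 × 60 = 2760

MMDCCLX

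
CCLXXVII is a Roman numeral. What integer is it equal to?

CCLXXVII: C=100, C=100, L=50, X=10, X=10, V=5, I=1, I=1
100 + 100 + 50 + 10 + 10 + 5 + 1 + 1 = 277

277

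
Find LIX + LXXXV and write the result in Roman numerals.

LIX = 59
LXXXV = 85
59 + 85 = 144

CXLIV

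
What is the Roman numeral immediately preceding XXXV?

XXXV = 35; previous is 34

XXXIV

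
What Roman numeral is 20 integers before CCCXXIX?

CCCXXIX = 329
329 - 20 = 309

CCCIX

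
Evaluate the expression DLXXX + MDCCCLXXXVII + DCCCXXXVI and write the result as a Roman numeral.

DLXXX = 580, MDCCCLXXXVII = 1887, DCCCXXXVI = 836
580 + 1887 = 2467
2467 + 836 = 3303

MMMCCCIII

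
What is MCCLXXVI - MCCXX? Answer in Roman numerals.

MCCLXXVI = 1276
MCCXX = 1220
1276 - 1220 = 56

LVI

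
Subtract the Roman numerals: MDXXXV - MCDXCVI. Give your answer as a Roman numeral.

MDXXXV = 1535
MCDXCVI = 1496
1535 - 1496 = 39

XXXIX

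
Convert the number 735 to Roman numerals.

Convert 735 to Roman numerals:
  735 contains 1×500 (D)
  235 contains 2×100 (CC)
  35 contains 3×10 (XXX)
  5 contains 1×5 (V)

DCCXXXV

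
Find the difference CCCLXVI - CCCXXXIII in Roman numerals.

CCCLXVI = 366
CCCXXXIII = 333
366 - 333 = 33

XXXIII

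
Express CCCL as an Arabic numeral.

CCCL: C=100, C=100, C=100, L=50
100 + 100 + 100 + 50 = 350

350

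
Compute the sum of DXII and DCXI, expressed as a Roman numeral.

DXII = 512
DCXI = 611
512 + 611 = 1123

MCXXIII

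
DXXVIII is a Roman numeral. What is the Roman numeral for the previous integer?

DXXVIII = 528, so the previous integer is 528 - 1 = 527

DXXVII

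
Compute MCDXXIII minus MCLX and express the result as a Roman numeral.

MCDXXIII = 1423
MCLX = 1160
1423 - 1160 = 263

CCLXIII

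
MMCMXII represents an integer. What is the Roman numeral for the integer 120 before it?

MMCMXII = 2912
2912 - 120 = 2792

MMDCCXCII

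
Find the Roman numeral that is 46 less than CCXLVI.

CCXLVI = 246
246 - 46 = 200

CC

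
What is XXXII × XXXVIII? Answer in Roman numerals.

XXXII = 32
XXXVIII = 38
32 × 38 = 1216

MCCXVI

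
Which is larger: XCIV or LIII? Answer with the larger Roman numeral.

XCIV = 94
LIII = 53
94 is larger

XCIV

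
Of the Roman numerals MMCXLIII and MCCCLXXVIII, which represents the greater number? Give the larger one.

MMCXLIII = 2143
MCCCLXXVIII = 1378
2143 is larger

MMCXLIII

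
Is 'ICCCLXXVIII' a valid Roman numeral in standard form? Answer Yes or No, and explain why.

'ICCCLXXVIII': Invalid subtractive combination: IC

No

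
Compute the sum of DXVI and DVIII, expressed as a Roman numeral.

DXVI = 516
DVIII = 508
516 + 508 = 1024

MXXIV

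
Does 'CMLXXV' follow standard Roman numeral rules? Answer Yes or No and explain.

'CMLXXV': Check the rules: uses only the symbols I, V, X, L, C, D, M; no symbol is repeated more than three times in a row; V, L and D each appear at most once; the only place a smaller symbol precedes a larger one is the allowed subtractive pair CM, the symbol right after such a pair (if any) is smaller than the pair's first symbol, and otherwise the values never increase from left to right. Value: CM (900) + L (50) + X (10) + X (10) + V (5) = 975. So it is a valid standard Roman numeral.

Yes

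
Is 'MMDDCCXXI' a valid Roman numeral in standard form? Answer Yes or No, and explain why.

'MMDDCCXXI': D should not appear more than once

No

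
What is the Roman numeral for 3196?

Convert 3196 to Roman numerals:
  3196 contains 3×1000 (MMM)
  196 contains 1×100 (C)
  96 contains 1×90 (XC)
  6 contains 1×5 (V)
  1 contains 1×1 (I)

MMMCXCVI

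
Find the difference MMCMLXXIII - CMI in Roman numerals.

MMCMLXXIII = 2973
CMI = 901
2973 - 901 = 2072

MMLXXII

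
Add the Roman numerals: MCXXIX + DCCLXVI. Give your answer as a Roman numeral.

MCXXIX = 1129
DCCLXVI = 766
1129 + 766 = 1895

MDCCCXCV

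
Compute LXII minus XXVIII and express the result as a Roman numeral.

LXII = 62
XXVIII = 28
62 - 28 = 34

XXXIV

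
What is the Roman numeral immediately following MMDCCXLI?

MMDCCXLI = 2741, so the next integer is 2741 + 1 = 2742

MMDCCXLII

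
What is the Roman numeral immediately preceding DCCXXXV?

DCCXXXV = 735; previous is 734

DCCXXXIV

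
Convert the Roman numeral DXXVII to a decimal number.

DXXVII: D=500, X=10, X=10, V=5, I=1, I=1
500 + 10 + 10 + 5 + 1 + 1 = 527

527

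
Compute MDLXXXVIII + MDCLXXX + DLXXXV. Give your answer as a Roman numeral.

MDLXXXVIII = 1588, MDCLXXX = 1680, DLXXXV = 585
1588 + 1680 = 3268
3268 + 585 = 3853

MMMDCCCLIII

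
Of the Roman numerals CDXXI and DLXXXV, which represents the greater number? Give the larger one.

CDXXI = 421
DLXXXV = 585
585 is larger

DLXXXV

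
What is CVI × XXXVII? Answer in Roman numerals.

CVI = 106
XXXVII = 37
106 × 37 = 3922

MMMCMXXII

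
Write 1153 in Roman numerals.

Convert 1153 to Roman numerals:
  1153 contains 1×1000 (M)
  153 contains 1×100 (C)
  53 contains 1×50 (L)
  3 contains 3×1 (III)

MCLIII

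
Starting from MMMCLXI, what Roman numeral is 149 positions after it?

MMMCLXI = 3161
3161 + 149 = 3310

MMMCCCX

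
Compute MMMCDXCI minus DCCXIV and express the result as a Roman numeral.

MMMCDXCI = 3491
DCCXIV = 714
3491 - 714 = 2777

MMDCCLXXVII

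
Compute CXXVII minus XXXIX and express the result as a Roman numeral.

CXXVII = 127
XXXIX = 39
127 - 39 = 88

LXXXVIII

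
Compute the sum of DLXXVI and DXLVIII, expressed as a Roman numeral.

DLXXVI = 576
DXLVIII = 548
576 + 548 = 1124

MCXXIV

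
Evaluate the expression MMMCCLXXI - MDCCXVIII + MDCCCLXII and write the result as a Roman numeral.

MMMCCLXXI = 3271, MDCCXVIII = 1718, MDCCCLXII = 1862
3271 - 1718 = 1553
1553 + 1862 = 3415

MMMCDXV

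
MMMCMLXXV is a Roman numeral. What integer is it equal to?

MMMCMLXXV: M=1000, M=1000, M=1000, CM=900, L=50, X=10, X=10, V=5
1000 + 1000 + 1000 + 900 + 50 + 10 + 10 + 5 = 3975

3975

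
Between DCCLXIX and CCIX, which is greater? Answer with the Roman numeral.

DCCLXIX = 769
CCIX = 209
769 is larger

DCCLXIX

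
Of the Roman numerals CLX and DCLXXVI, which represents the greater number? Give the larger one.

CLX = 160
DCLXXVI = 676
676 is larger

DCLXXVI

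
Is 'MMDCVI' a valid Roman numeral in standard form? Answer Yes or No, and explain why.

'MMDCVI': Check the rules: uses only the symbols I, V, X, L, C, D, M; no symbol is repeated more than three times in a row; V, L and D each appear at most once; no smaller symbol precedes a larger one (values never increase from left to right). Value: M (1000) + M (1000) + D (500) + C (100) + V (5) + I (1) = 2606. So it is a valid standard Roman numeral.

Yes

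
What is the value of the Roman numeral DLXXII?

DLXXII: D=500, L=50, X=10, X=10, I=1, I=1
500 + 50 + 10 + 10 + 1 + 1 = 572

572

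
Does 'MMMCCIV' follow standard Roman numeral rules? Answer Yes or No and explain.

'MMMCCIV': Check the rules: uses only the symbols I, V, X, L, C, D, M; no symbol is repeated more than three times in a row; V, L and D each appear at most once; the only place a smaller symbol precedes a larger one is the allowed subtractive pair IV, the symbol right after such a pair (if any) is smaller than the pair's first symbol, and otherwise the values never increase from left to right. Value: M (1000) + M (1000) + M (1000) + C (100) + C (100) + IV (4) = 3204. So it is a valid standard Roman numeral.

Yes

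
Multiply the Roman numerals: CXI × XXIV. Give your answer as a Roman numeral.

CXI = 111
XXIV = 24
111 × 24 = 2664

MMDCLXIV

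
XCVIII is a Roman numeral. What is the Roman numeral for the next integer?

XCVIII = 98, so the next integer is 98 + 1 = 99

XCIX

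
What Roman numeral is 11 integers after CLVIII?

CLVIII = 158
158 + 11 = 169

CLXIX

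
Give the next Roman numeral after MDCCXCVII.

MDCCXCVII = 1797, so the next integer is 1797 + 1 = 1798

MDCCXCVIII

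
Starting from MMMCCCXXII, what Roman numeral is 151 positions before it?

MMMCCCXXII = 3322
3322 - 151 = 3171

MMMCLXXI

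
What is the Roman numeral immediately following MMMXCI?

MMMXCI = 3091, so the next integer is 3091 + 1 = 3092

MMMXCII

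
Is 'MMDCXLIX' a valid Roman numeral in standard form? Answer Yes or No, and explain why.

'MMDCXLIX': Check the rules: uses only the symbols I, V, X, L, C, D, M; no symbol is repeated more than three times in a row; V, L and D each appear at most once; the only places a smaller symbol precedes a larger one are the allowed subtractive pairs XL, IX, the symbol right after such a pair (if any) is smaller than the pair's first symbol, and otherwise the values never increase from left to right. Value: M (1000) + M (1000) + D (500) + C (100) + XL (40) + IX (9) = 2649. So it is a valid standard Roman numeral.

Yes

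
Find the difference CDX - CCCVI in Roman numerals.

CDX = 410
CCCVI = 306
410 - 306 = 104

CIV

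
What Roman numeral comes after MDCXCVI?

MDCXCVI = 1696; next is 1697

MDCXCVII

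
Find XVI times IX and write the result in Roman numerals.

XVI = 16
IX = 9
16 × 9 = 144

CXLIV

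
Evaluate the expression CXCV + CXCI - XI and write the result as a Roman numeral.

CXCV = 195, CXCI = 191, XI = 11
195 + 191 = 386
386 - 11 = 375

CCCLXXV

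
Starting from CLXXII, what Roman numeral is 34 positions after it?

CLXXII = 172
172 + 34 = 206

CCVI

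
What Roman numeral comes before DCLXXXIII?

DCLXXXIII = 683; previous is 682

DCLXXXII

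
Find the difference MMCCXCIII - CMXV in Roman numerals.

MMCCXCIII = 2293
CMXV = 915
2293 - 915 = 1378

MCCCLXXVIII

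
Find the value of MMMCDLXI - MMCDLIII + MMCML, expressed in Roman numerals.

MMMCDLXI = 3461, MMCDLIII = 2453, MMCML = 2950
3461 - 2453 = 1008
1008 + 2950 = 3958

MMMCMLVIII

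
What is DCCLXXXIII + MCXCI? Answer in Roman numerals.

DCCLXXXIII = 783
MCXCI = 1191
783 + 1191 = 1974

MCMLXXIV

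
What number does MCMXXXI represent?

MCMXXXI: M=1000, CM=900, X=10, X=10, X=10, I=1
1000 + 900 + 10 + 10 + 10 + 1 = 1931

1931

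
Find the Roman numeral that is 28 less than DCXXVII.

DCXXVII = 627
627 - 28 = 599

DXCIX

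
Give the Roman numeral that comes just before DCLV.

DCLV = 655; previous is 654

DCLIV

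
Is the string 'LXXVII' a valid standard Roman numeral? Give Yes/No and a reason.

'LXXVII': Check the rules: uses only the symbols I, V, X, L, C, D, M; no symbol is repeated more than three times in a row; V, L and D each appear at most once; no smaller symbol precedes a larger one (values never increase from left to right). Value: L (50) + X (10) + X (10) + V (5) + I (1) + I (1) = 77. So it is a valid standard Roman numeral.

Yes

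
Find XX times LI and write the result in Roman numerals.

XX = 20
LI = 51
20 × 51 = 1020

MXX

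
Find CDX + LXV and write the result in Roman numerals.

CDX = 410
LXV = 65
410 + 65 = 475

CDLXXV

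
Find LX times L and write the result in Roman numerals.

LX = 60
L = 50
60 × 50 = 3000

MMM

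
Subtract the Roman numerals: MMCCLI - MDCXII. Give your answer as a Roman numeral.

MMCCLI = 2251
MDCXII = 1612
2251 - 1612 = 639

DCXXXIX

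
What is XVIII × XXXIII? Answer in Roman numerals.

XVIII = 18
XXXIII = 33
18 × 33 = 594

DXCIV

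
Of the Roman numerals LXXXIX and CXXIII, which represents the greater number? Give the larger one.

LXXXIX = 89
CXXIII = 123
123 is larger

CXXIII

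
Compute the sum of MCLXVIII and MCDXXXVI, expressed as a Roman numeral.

MCLXVIII = 1168
MCDXXXVI = 1436
1168 + 1436 = 2604

MMDCIV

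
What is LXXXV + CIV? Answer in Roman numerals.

LXXXV = 85
CIV = 104
85 + 104 = 189

CLXXXIX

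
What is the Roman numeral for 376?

Convert 376 to Roman numerals:
  376 contains 3×100 (CCC)
  76 contains 1×50 (L)
  26 contains 2×10 (XX)
  6 contains 1×5 (V)
  1 contains 1×1 (I)

CCCLXXVI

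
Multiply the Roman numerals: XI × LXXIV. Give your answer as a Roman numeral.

XI = 11
LXXIV = 74
11 × 74 = 814

DCCCXIV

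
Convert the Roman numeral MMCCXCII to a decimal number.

MMCCXCII: M=1000, M=1000, C=100, C=100, XC=90, I=1, I=1
1000 + 1000 + 100 + 100 + 90 + 1 + 1 = 2292

2292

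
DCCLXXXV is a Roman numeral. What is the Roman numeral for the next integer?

DCCLXXXV = 785, so the next integer is 785 + 1 = 786

DCCLXXXVI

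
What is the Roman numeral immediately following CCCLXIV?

CCCLXIV = 364, so the next integer is 364 + 1 = 365

CCCLXV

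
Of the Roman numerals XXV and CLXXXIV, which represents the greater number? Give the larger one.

XXV = 25
CLXXXIV = 184
184 is larger

CLXXXIV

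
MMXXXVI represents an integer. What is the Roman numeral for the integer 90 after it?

MMXXXVI = 2036
2036 + 90 = 2126

MMCXXVI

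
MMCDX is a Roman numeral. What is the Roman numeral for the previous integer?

MMCDX = 2410, so the previous integer is 2410 - 1 = 2409

MMCDIX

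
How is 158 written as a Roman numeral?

Convert 158 to Roman numerals:
  158 contains 1×100 (C)
  58 contains 1×50 (L)
  8 contains 1×5 (V)
  3 contains 3×1 (III)

CLVIII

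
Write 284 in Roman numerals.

Convert 284 to Roman numerals:
  284 contains 2×100 (CC)
  84 contains 1×50 (L)
  34 contains 3×10 (XXX)
  4 contains 1×4 (IV)

CCLXXXIV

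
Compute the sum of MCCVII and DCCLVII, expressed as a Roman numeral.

MCCVII = 1207
DCCLVII = 757
1207 + 757 = 1964

MCMLXIV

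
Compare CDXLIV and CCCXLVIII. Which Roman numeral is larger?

CDXLIV = 444
CCCXLVIII = 348
444 is larger

CDXLIV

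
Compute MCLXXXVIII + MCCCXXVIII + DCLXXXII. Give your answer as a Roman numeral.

MCLXXXVIII = 1188, MCCCXXVIII = 1328, DCLXXXII = 682
1188 + 1328 = 2516
2516 + 682 = 3198

MMMCXCVIII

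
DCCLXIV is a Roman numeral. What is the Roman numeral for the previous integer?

DCCLXIV = 764; previous is 763

DCCLXIII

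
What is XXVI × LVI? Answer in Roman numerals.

XXVI = 26
LVI = 56
26 × 56 = 1456

MCDLVI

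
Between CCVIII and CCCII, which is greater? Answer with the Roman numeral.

CCVIII = 208
CCCII = 302
302 is larger

CCCII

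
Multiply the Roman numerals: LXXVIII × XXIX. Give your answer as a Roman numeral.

LXXVIII = 78
XXIX = 29
78 × 29 = 2262

MMCCLXII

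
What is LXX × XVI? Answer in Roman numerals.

LXX = 70
XVI = 16
70 × 16 = 1120

MCXX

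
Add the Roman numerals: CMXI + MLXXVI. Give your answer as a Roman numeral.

CMXI = 911
MLXXVI = 1076
911 + 1076 = 1987

MCMLXXXVII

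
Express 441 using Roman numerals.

Convert 441 to Roman numerals:
  441 contains 1×400 (CD)
  41 contains 1×40 (XL)
  1 contains 1×1 (I)

CDXLI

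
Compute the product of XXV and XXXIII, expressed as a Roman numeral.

XXV = 25
XXXIII = 33
25 × 33 = 825

DCCCXXV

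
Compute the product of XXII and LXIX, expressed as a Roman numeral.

XXII = 22
LXIX = 69
22 × 69 = 1518

MDXVIII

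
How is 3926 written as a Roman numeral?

Convert 3926 to Roman numerals:
  3926 contains 3×1000 (MMM)
  926 contains 1×900 (CM)
  26 contains 2×10 (XX)
  6 contains 1×5 (V)
  1 contains 1×1 (I)

MMMCMXXVI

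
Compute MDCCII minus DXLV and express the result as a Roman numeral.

MDCCII = 1702
DXLV = 545
1702 - 545 = 1157

MCLVII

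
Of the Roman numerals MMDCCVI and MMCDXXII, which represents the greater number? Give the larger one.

MMDCCVI = 2706
MMCDXXII = 2422
2706 is larger

MMDCCVI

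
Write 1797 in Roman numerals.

Convert 1797 to Roman numerals:
  1797 contains 1×1000 (M)
  797 contains 1×500 (D)
  297 contains 2×100 (CC)
  97 contains 1×90 (XC)
  7 contains 1×5 (V)
  2 contains 2×1 (II)

MDCCXCVII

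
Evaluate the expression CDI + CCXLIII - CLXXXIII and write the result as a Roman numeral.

CDI = 401, CCXLIII = 243, CLXXXIII = 183
401 + 243 = 644
644 - 183 = 461

CDLXI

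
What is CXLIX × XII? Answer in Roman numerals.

CXLIX = 149
XII = 12
149 × 12 = 1788

MDCCLXXXVIII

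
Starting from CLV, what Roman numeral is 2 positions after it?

CLV = 155
155 + 2 = 157

CLVII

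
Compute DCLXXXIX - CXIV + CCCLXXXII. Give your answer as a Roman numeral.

DCLXXXIX = 689, CXIV = 114, CCCLXXXII = 382
689 - 114 = 575
575 + 382 = 957

CMLVII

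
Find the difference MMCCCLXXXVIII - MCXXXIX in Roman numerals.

MMCCCLXXXVIII = 2388
MCXXXIX = 1139
2388 - 1139 = 1249

MCCXLIX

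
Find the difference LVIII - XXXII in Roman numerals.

LVIII = 58
XXXII = 32
58 - 32 = 26

XXVI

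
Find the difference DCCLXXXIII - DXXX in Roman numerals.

DCCLXXXIII = 783
DXXX = 530
783 - 530 = 253

CCLIII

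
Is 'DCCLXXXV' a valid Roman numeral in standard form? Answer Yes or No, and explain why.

'DCCLXXXV': Check the rules: uses only the symbols I, V, X, L, C, D, M; no symbol is repeated more than three times in a row; V, L and D each appear at most once; no smaller symbol precedes a larger one (values never increase from left to right). Value: D (500) + C (100) + C (100) + L (50) + X (10) + X (10) + X (10) + V (5) = 785. So it is a valid standard Roman numeral.

Yes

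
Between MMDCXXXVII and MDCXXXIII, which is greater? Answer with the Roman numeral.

MMDCXXXVII = 2637
MDCXXXIII = 1633
2637 is larger

MMDCXXXVII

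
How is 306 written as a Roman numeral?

Convert 306 to Roman numerals:
  306 contains 3×100 (CCC)
  6 contains 1×5 (V)
  1 contains 1×1 (I)

CCCVI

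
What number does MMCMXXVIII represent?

MMCMXXVIII: M=1000, M=1000, CM=900, X=10, X=10, V=5, I=1, I=1, I=1
1000 + 1000 + 900 + 10 + 10 + 5 + 1 + 1 + 1 = 2928

2928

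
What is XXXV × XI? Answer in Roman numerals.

XXXV = 35
XI = 11
35 × 11 = 385

CCCLXXXV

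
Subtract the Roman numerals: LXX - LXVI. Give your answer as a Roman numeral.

LXX = 70
LXVI = 66
70 - 66 = 4

IV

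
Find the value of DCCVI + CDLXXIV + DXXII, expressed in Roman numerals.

DCCVI = 706, CDLXXIV = 474, DXXII = 522
706 + 474 = 1180
1180 + 522 = 1702

MDCCII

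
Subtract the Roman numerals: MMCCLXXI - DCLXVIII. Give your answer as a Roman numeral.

MMCCLXXI = 2271
DCLXVIII = 668
2271 - 668 = 1603

MDCIII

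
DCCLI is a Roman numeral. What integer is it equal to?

DCCLI: D=500, C=100, C=100, L=50, I=1
500 + 100 + 100 + 50 + 1 = 751

751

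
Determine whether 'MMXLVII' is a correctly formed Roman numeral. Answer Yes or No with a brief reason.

'MMXLVII': Check the rules: uses only the symbols I, V, X, L, C, D, M; no symbol is repeated more than three times in a row; V, L and D each appear at most once; the only place a smaller symbol precedes a larger one is the allowed subtractive pair XL, the symbol right after such a pair (if any) is smaller than the pair's first symbol, and otherwise the values never increase from left to right. Value: M (1000) + M (1000) + XL (40) + V (5) + I (1) + I (1) = 2047. So it is a valid standard Roman numeral.

Yes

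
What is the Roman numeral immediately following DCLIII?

DCLIII = 653, so the next integer is 653 + 1 = 654

DCLIV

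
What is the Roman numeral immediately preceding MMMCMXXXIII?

MMMCMXXXIII = 3933; previous is 3932

MMMCMXXXII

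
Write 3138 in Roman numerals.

Convert 3138 to Roman numerals:
  3138 contains 3×1000 (MMM)
  138 contains 1×100 (C)
  38 contains 3×10 (XXX)
  8 contains 1×5 (V)
  3 contains 3×1 (III)

MMMCXXXVIII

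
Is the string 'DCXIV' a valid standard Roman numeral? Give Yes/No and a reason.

'DCXIV': Check the rules: uses only the symbols I, V, X, L, C, D, M; no symbol is repeated more than three times in a row; V, L and D each appear at most once; the only place a smaller symbol precedes a larger one is the allowed subtractive pair IV, the symbol right after such a pair (if any) is smaller than the pair's first symbol, and otherwise the values never increase from left to right. Value: D (500) + C (100) + X (10) + IV (4) = 614. So it is a valid standard Roman numeral.

Yes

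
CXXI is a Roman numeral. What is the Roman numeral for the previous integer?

CXXI = 121; previous is 120

CXX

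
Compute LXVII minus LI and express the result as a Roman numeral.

LXVII = 67
LI = 51
67 - 51 = 16

XVI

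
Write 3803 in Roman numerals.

Convert 3803 to Roman numerals:
  3803 contains 3×1000 (MMM)
  803 contains 1×500 (D)
  303 contains 3×100 (CCC)
  3 contains 3×1 (III)

MMMDCCCIII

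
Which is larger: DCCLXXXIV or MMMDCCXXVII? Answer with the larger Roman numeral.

DCCLXXXIV = 784
MMMDCCXXVII = 3727
3727 is larger

MMMDCCXXVII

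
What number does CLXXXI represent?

CLXXXI: C=100, L=50, X=10, X=10, X=10, I=1
100 + 50 + 10 + 10 + 10 + 1 = 181

181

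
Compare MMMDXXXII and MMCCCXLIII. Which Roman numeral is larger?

MMMDXXXII = 3532
MMCCCXLIII = 2343
3532 is larger

MMMDXXXII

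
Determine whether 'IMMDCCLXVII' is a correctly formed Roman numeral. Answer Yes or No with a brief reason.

'IMMDCCLXVII': Invalid subtractive combination: IM

No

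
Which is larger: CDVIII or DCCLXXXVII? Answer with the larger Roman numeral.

CDVIII = 408
DCCLXXXVII = 787
787 is larger

DCCLXXXVII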